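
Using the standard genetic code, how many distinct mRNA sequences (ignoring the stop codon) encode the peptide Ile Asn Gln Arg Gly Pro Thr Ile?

13824

Ile: 3 codons.
Asn: 2 codons.
Gln: 2 codons.
Arg: 6 codons.
Gly: 4 codons.
Pro: 4 codons.
Thr: 4 codons.
Ile: 3 codons.
3 × 2 × 2 × 6 × 4 × 4 × 4 × 3 = 13824.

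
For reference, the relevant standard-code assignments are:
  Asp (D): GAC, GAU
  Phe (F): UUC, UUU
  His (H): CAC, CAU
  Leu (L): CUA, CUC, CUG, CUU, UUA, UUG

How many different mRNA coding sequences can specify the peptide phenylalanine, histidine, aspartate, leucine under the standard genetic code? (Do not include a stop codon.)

Phe: 2 codons.
His: 2 codons.
Asp: 2 codons.
Leu: 6 codons.
2 × 2 × 2 × 6 = 48.

48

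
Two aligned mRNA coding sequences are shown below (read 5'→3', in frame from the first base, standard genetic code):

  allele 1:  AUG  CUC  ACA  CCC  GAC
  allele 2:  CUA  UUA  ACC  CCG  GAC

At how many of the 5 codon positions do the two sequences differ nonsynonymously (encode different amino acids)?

Codon 1: AUG Met / CUA Leu — nonsynonymous.
Codon 2: CUC Leu / UUA Leu — synonymous.
Codon 3: ACA Thr / ACC Thr — synonymous.
Codon 4: CCC Pro / CCG Pro — synonymous.
Codon 5: GAC Asp / GAC Asp — identical.
Nonsynonymous differences: 1.

1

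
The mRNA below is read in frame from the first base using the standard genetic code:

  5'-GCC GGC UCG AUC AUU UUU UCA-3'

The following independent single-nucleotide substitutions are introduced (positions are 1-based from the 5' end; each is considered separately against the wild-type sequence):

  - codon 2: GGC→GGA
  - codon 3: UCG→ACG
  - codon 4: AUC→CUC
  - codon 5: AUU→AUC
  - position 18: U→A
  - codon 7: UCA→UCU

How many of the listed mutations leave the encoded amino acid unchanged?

3

Codon 2: GGC (Gly) → GGA (Gly) — synonymous.
Codon 3: UCG (Ser) → ACG (Thr) — missense.
Codon 4: AUC (Ile) → CUC (Leu) — missense.
Codon 5: AUU (Ile) → AUC (Ile) — synonymous.
Codon 6: UUU (Phe) → UUA (Leu) — missense.
Codon 7: UCA (Ser) → UCU (Ser) — synonymous.
Synonymous: 3 of 6.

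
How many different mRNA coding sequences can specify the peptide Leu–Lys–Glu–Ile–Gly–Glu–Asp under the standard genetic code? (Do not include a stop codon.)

Leu: 6 codons.
Lys: 2 codons.
Glu: 2 codons.
Ile: 3 codons.
Gly: 4 codons.
Glu: 2 codons.
Asp: 2 codons.
6 × 2 × 2 × 3 × 4 × 2 × 2 = 1152.

1152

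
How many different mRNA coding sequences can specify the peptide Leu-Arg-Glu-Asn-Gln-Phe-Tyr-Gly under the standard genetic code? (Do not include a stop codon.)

4608

Leu: 6 codons.
Arg: 6 codons.
Glu: 2 codons.
Asn: 2 codons.
Gln: 2 codons.
Phe: 2 codons.
Tyr: 2 codons.
Gly: 4 codons.
6 × 6 × 2 × 2 × 2 × 2 × 2 × 4 = 4608.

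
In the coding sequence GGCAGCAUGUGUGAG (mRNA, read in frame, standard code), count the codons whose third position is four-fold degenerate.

1

Codon 1 GGC (Gly): third position 4-fold.
Codon 2 AGC (Ser): third position 2-fold.
Codon 3 AUG (Met): third position 1-fold.
Codon 4 UGU (Cys): third position 2-fold.
Codon 5 GAG (Glu): third position 2-fold.
Four-fold degenerate third positions: 1.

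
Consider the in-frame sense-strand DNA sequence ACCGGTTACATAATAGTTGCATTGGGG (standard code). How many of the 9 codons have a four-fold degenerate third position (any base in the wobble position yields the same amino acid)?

Codon 1 ACC (Thr): third position 4-fold.
Codon 2 GGT (Gly): third position 4-fold.
Codon 3 TAC (Tyr): third position 2-fold.
Codon 4 ATA (Ile): third position 3-fold.
Codon 5 ATA (Ile): third position 3-fold.
Codon 6 GTT (Val): third position 4-fold.
Codon 7 GCA (Ala): third position 4-fold.
Codon 8 TTG (Leu): third position 2-fold.
Codon 9 GGG (Gly): third position 4-fold.
Four-fold degenerate third positions: 5.

5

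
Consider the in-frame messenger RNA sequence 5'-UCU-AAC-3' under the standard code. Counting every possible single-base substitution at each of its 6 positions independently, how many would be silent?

Codon 1 (UCU, Ser): 3 synonymous substitutions.
Codon 2 (AAC, Asn): 1 synonymous substitution.
Total: 3 + 1 = 4.

4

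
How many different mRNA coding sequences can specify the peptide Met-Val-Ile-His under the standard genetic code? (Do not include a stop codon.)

Met: 1 codon.
Val: 4 codons.
Ile: 3 codons.
His: 2 codons.
1 × 4 × 3 × 2 = 24.

24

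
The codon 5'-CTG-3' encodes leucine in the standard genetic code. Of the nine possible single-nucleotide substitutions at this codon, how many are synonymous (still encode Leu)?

4

Position 1: TTG → 1 synonymous.
Position 2: none → 0 synonymous.
Position 3: CTT, CTC, CTA → 3 synonymous.
Total: 1 + 0 + 3 = 4.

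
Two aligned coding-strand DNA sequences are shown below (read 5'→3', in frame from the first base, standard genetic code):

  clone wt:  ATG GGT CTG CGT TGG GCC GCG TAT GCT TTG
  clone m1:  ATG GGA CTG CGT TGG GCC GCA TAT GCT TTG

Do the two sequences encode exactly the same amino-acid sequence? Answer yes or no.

yes

Codon 1: ATG Met / ATG Met — identical.
Codon 2: GGT Gly / GGA Gly — synonymous.
Codon 3: CTG Leu / CTG Leu — identical.
Codon 4: CGT Arg / CGT Arg — identical.
Codon 5: TGG Trp / TGG Trp — identical.
Codon 6: GCC Ala / GCC Ala — identical.
Codon 7: GCG Ala / GCA Ala — synonymous.
Codon 8: TAT Tyr / TAT Tyr — identical.
Codon 9: GCT Ala / GCT Ala — identical.
Codon 10: TTG Leu / TTG Leu — identical.
Nonsynonymous differences: 0 → same protein.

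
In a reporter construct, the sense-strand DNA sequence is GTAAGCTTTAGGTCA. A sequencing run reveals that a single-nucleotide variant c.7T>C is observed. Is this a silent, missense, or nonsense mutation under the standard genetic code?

Position 7 falls in codon 3: TTT → Phe.
After the substitution the codon is CTT → Leu.
Phe ≠ Leu, so this is a missense mutation.

missense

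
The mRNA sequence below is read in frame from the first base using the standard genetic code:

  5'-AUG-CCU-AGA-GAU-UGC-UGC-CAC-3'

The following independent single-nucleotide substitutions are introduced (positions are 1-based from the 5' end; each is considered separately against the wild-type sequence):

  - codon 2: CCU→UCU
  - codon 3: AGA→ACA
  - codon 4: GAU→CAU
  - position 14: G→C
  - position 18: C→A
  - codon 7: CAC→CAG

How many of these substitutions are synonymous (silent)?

0

Codon 2: CCU (Pro) → UCU (Ser) — missense.
Codon 3: AGA (Arg) → ACA (Thr) — missense.
Codon 4: GAU (Asp) → CAU (His) — missense.
Codon 5: UGC (Cys) → UCC (Ser) — missense.
Codon 6: UGC (Cys) → UGA (Stop) — nonsense.
Codon 7: CAC (His) → CAG (Gln) — missense.
Synonymous: 0 of 6.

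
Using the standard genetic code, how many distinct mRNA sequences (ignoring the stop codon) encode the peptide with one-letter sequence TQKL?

96

Thr: 4 codons.
Gln: 2 codons.
Lys: 2 codons.
Leu: 6 codons.
4 × 2 × 2 × 6 = 96.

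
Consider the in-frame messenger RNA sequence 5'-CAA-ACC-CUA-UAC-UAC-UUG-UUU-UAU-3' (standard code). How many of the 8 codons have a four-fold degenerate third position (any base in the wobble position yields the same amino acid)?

Codon 1 CAA (Gln): third position 2-fold.
Codon 2 ACC (Thr): third position 4-fold.
Codon 3 CUA (Leu): third position 4-fold.
Codon 4 UAC (Tyr): third position 2-fold.
Codon 5 UAC (Tyr): third position 2-fold.
Codon 6 UUG (Leu): third position 2-fold.
Codon 7 UUU (Phe): third position 2-fold.
Codon 8 UAU (Tyr): third position 2-fold.
Four-fold degenerate third positions: 2.

2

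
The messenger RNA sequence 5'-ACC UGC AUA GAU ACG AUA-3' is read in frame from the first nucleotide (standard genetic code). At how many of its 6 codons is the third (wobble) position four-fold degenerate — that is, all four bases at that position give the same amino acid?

Codon 1 ACC (Thr): third position 4-fold.
Codon 2 UGC (Cys): third position 2-fold.
Codon 3 AUA (Ile): third position 3-fold.
Codon 4 GAU (Asp): third position 2-fold.
Codon 5 ACG (Thr): third position 4-fold.
Codon 6 AUA (Ile): third position 3-fold.
Four-fold degenerate third positions: 2.

2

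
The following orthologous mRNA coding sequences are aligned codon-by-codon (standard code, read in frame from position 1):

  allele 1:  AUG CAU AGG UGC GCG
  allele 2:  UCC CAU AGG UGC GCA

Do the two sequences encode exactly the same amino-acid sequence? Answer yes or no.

Codon 1: AUG Met / UCC Ser — nonsynonymous.
Codon 2: CAU His / CAU His — identical.
Codon 3: AGG Arg / AGG Arg — identical.
Codon 4: UGC Cys / UGC Cys — identical.
Codon 5: GCG Ala / GCA Ala — synonymous.
Nonsynonymous differences: 1 → different protein.

no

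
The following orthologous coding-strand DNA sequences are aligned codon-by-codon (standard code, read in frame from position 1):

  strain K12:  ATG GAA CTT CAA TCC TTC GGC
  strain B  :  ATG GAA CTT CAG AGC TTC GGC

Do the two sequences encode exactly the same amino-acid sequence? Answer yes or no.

yes

Codon 1: ATG Met / ATG Met — identical.
Codon 2: GAA Glu / GAA Glu — identical.
Codon 3: CTT Leu / CTT Leu — identical.
Codon 4: CAA Gln / CAG Gln — synonymous.
Codon 5: TCC Ser / AGC Ser — synonymous.
Codon 6: TTC Phe / TTC Phe — identical.
Codon 7: GGC Gly / GGC Gly — identical.
Nonsynonymous differences: 0 → same protein.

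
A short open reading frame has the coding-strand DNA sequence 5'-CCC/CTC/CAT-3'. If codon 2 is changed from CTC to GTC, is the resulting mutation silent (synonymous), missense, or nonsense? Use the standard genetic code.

Position 4 falls in codon 2: CTC → Leu.
After the substitution the codon is GTC → Val.
Leu ≠ Val, so this is a missense mutation.

missense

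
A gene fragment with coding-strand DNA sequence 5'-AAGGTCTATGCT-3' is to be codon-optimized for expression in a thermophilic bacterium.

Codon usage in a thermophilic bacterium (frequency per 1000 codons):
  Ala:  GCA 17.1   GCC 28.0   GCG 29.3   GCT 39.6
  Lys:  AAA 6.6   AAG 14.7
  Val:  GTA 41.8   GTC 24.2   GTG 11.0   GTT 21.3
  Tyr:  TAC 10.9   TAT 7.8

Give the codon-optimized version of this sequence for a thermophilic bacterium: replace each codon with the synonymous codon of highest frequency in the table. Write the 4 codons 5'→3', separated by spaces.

AAG GTA TAC GCT

Codon 1 (Lys): best is AAG at 14.7.
Codon 2 (Val): best is GTA at 41.8.
Codon 3 (Tyr): best is TAC at 10.9.
Codon 4 (Ala): best is GCT at 39.6.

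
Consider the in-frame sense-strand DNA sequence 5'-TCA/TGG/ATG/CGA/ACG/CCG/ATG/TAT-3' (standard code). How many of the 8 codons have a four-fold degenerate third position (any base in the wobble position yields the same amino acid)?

4

Codon 1 TCA (Ser): third position 4-fold.
Codon 2 TGG (Trp): third position 1-fold.
Codon 3 ATG (Met): third position 1-fold.
Codon 4 CGA (Arg): third position 4-fold.
Codon 5 ACG (Thr): third position 4-fold.
Codon 6 CCG (Pro): third position 4-fold.
Codon 7 ATG (Met): third position 1-fold.
Codon 8 TAT (Tyr): third position 2-fold.
Four-fold degenerate third positions: 4.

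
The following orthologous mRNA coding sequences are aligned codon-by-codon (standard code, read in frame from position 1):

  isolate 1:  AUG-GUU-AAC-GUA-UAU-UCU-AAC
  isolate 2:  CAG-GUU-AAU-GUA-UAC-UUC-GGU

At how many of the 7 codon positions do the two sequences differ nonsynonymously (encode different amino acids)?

3

Codon 1: AUG Met / CAG Gln — nonsynonymous.
Codon 2: GUU Val / GUU Val — identical.
Codon 3: AAC Asn / AAU Asn — synonymous.
Codon 4: GUA Val / GUA Val — identical.
Codon 5: UAU Tyr / UAC Tyr — synonymous.
Codon 6: UCU Ser / UUC Phe — nonsynonymous.
Codon 7: AAC Asn / GGU Gly — nonsynonymous.
Nonsynonymous differences: 3.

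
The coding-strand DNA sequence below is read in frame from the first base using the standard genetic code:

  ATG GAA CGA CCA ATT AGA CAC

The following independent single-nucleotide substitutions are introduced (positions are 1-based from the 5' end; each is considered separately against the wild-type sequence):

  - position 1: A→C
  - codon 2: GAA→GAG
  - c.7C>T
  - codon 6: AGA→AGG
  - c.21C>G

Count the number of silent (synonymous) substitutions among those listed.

Codon 1: ATG (Met) → CTG (Leu) — missense.
Codon 2: GAA (Glu) → GAG (Glu) — synonymous.
Codon 3: CGA (Arg) → TGA (Stop) — nonsense.
Codon 6: AGA (Arg) → AGG (Arg) — synonymous.
Codon 7: CAC (His) → CAG (Gln) — missense.
Synonymous: 2 of 5.

2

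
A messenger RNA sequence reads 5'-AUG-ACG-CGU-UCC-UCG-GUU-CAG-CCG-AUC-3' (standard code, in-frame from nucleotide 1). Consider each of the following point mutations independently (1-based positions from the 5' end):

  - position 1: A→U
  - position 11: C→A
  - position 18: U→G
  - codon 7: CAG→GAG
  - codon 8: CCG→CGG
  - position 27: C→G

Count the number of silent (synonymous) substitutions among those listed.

1

Codon 1: AUG (Met) → UUG (Leu) — missense.
Codon 4: UCC (Ser) → UAC (Tyr) — missense.
Codon 6: GUU (Val) → GUG (Val) — synonymous.
Codon 7: CAG (Gln) → GAG (Glu) — missense.
Codon 8: CCG (Pro) → CGG (Arg) — missense.
Codon 9: AUC (Ile) → AUG (Met) — missense.
Synonymous: 1 of 6.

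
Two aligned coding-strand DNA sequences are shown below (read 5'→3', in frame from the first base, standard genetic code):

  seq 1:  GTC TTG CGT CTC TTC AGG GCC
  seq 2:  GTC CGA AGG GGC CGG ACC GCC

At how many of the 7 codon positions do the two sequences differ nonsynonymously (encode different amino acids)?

4

Codon 1: GTC Val / GTC Val — identical.
Codon 2: TTG Leu / CGA Arg — nonsynonymous.
Codon 3: CGT Arg / AGG Arg — synonymous.
Codon 4: CTC Leu / GGC Gly — nonsynonymous.
Codon 5: TTC Phe / CGG Arg — nonsynonymous.
Codon 6: AGG Arg / ACC Thr — nonsynonymous.
Codon 7: GCC Ala / GCC Ala — identical.
Nonsynonymous differences: 4.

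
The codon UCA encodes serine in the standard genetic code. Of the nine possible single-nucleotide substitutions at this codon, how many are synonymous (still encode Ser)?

Position 1: none → 0 synonymous.
Position 2: none → 0 synonymous.
Position 3: UCU, UCC, UCG → 3 synonymous.
Total: 0 + 0 + 3 = 3.

3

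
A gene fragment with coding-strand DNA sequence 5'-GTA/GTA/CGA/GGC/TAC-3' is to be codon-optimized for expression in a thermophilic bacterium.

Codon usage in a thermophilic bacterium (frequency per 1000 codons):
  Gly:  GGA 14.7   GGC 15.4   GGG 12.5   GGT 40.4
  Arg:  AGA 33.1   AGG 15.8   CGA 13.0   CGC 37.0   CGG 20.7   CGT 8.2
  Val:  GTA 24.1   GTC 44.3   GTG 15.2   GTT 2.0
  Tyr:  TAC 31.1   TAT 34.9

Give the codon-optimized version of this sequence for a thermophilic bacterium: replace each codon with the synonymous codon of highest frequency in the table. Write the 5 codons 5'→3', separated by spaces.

GTC GTC CGC GGT TAT

Codon 1 (Val): best is GTC at 44.3.
Codon 2 (Val): best is GTC at 44.3.
Codon 3 (Arg): best is CGC at 37.0.
Codon 4 (Gly): best is GGT at 40.4.
Codon 5 (Tyr): best is TAT at 34.9.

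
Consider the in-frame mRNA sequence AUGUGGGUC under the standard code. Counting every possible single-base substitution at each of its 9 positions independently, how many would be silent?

3

Codon 1 (AUG, Met): 0 synonymous substitutions.
Codon 2 (UGG, Trp): 0 synonymous substitutions.
Codon 3 (GUC, Val): 3 synonymous substitutions.
Total: 0 + 0 + 3 = 3.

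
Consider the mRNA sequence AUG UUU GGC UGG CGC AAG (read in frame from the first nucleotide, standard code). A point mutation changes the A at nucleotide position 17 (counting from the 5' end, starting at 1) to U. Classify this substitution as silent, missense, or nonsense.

missense

Position 17 falls in codon 6: AAG → Lys.
After the substitution the codon is AUG → Met.
Lys ≠ Met, so this is a missense mutation.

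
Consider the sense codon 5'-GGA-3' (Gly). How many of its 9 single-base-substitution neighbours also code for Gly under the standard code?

Position 1: none → 0 synonymous.
Position 2: none → 0 synonymous.
Position 3: GGU, GGC, GGG → 3 synonymous.
Total: 0 + 0 + 3 = 3.

3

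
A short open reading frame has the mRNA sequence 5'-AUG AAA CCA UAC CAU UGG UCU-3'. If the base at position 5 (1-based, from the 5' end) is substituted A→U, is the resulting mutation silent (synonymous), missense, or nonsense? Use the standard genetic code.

Position 5 falls in codon 2: AAA → Lys.
After the substitution the codon is AUA → Ile.
Lys ≠ Ile, so this is a missense mutation.

missense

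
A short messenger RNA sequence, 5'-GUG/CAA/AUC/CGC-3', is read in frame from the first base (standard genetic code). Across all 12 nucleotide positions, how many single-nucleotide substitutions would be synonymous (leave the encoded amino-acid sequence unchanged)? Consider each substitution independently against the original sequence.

Codon 1 (GUG, Val): 3 synonymous substitutions.
Codon 2 (CAA, Gln): 1 synonymous substitution.
Codon 3 (AUC, Ile): 2 synonymous substitutions.
Codon 4 (CGC, Arg): 3 synonymous substitutions.
Total: 3 + 1 + 2 + 3 = 9.

9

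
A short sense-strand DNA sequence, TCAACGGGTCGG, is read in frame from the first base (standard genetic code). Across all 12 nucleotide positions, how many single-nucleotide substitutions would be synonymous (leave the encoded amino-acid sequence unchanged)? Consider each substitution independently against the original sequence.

13

Codon 1 (TCA, Ser): 3 synonymous substitutions.
Codon 2 (ACG, Thr): 3 synonymous substitutions.
Codon 3 (GGT, Gly): 3 synonymous substitutions.
Codon 4 (CGG, Arg): 4 synonymous substitutions.
Total: 3 + 3 + 3 + 4 = 13.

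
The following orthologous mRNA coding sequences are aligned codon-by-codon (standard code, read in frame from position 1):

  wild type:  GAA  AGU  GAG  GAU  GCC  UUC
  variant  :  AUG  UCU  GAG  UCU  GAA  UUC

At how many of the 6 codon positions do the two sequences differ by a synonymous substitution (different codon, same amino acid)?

1

Codon 1: GAA Glu / AUG Met — nonsynonymous.
Codon 2: AGU Ser / UCU Ser — synonymous.
Codon 3: GAG Glu / GAG Glu — identical.
Codon 4: GAU Asp / UCU Ser — nonsynonymous.
Codon 5: GCC Ala / GAA Glu — nonsynonymous.
Codon 6: UUC Phe / UUC Phe — identical.
Synonymous differences: 1.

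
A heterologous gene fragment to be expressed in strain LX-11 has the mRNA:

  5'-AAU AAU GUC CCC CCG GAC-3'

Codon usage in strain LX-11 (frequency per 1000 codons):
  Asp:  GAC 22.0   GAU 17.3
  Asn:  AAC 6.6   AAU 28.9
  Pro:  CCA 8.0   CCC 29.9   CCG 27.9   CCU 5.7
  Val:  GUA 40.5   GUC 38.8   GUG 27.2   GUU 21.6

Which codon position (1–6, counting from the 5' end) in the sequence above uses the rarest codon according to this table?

6

Codon 1 AAU (Asn): 28.9 per 1000.
Codon 2 AAU (Asn): 28.9 per 1000.
Codon 3 GUC (Val): 38.8 per 1000.
Codon 4 CCC (Pro): 29.9 per 1000.
Codon 5 CCG (Pro): 27.9 per 1000.
Codon 6 GAC (Asp): 22.0 per 1000.
Lowest frequency is 22.0 at codon 6.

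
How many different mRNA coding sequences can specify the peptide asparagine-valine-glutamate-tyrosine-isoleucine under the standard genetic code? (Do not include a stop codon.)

Asn: 2 codons.
Val: 4 codons.
Glu: 2 codons.
Tyr: 2 codons.
Ile: 3 codons.
2 × 4 × 2 × 2 × 3 = 96.

96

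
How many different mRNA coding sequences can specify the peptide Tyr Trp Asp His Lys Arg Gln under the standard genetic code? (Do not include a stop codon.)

Tyr: 2 codons.
Trp: 1 codon.
Asp: 2 codons.
His: 2 codons.
Lys: 2 codons.
Arg: 6 codons.
Gln: 2 codons.
2 × 1 × 2 × 2 × 2 × 6 × 2 = 192.

192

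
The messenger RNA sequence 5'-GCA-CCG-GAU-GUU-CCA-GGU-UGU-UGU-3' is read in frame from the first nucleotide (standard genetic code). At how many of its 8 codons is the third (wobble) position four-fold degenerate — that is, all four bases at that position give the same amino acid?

5

Codon 1 GCA (Ala): third position 4-fold.
Codon 2 CCG (Pro): third position 4-fold.
Codon 3 GAU (Asp): third position 2-fold.
Codon 4 GUU (Val): third position 4-fold.
Codon 5 CCA (Pro): third position 4-fold.
Codon 6 GGU (Gly): third position 4-fold.
Codon 7 UGU (Cys): third position 2-fold.
Codon 8 UGU (Cys): third position 2-fold.
Four-fold degenerate third positions: 5.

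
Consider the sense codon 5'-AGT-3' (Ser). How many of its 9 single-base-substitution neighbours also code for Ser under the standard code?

1

Position 1: none → 0 synonymous.
Position 2: none → 0 synonymous.
Position 3: AGC → 1 synonymous.
Total: 0 + 0 + 1 = 1.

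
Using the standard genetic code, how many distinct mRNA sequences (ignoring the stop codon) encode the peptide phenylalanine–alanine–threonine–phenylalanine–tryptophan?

Phe: 2 codons.
Ala: 4 codons.
Thr: 4 codons.
Phe: 2 codons.
Trp: 1 codon.
2 × 4 × 4 × 2 × 1 = 64.

64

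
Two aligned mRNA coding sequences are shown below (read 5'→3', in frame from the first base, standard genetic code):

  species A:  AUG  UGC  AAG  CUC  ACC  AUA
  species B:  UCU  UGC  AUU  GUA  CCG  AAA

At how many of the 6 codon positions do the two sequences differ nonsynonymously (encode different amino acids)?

Codon 1: AUG Met / UCU Ser — nonsynonymous.
Codon 2: UGC Cys / UGC Cys — identical.
Codon 3: AAG Lys / AUU Ile — nonsynonymous.
Codon 4: CUC Leu / GUA Val — nonsynonymous.
Codon 5: ACC Thr / CCG Pro — nonsynonymous.
Codon 6: AUA Ile / AAA Lys — nonsynonymous.
Nonsynonymous differences: 5.

5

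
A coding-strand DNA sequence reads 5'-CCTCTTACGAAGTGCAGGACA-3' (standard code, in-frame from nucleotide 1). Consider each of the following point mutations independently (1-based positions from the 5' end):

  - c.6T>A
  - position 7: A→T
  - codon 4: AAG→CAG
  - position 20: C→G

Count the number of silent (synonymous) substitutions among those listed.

1

Codon 2: CTT (Leu) → CTA (Leu) — synonymous.
Codon 3: ACG (Thr) → TCG (Ser) — missense.
Codon 4: AAG (Lys) → CAG (Gln) — missense.
Codon 7: ACA (Thr) → AGA (Arg) — missense.
Synonymous: 1 of 4.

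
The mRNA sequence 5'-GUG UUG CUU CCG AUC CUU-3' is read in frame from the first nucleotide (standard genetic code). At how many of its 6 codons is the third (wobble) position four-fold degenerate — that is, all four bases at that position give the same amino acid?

Codon 1 GUG (Val): third position 4-fold.
Codon 2 UUG (Leu): third position 2-fold.
Codon 3 CUU (Leu): third position 4-fold.
Codon 4 CCG (Pro): third position 4-fold.
Codon 5 AUC (Ile): third position 3-fold.
Codon 6 CUU (Leu): third position 4-fold.
Four-fold degenerate third positions: 4.

4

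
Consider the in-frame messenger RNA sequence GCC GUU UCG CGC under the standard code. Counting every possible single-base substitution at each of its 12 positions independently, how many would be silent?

Codon 1 (GCC, Ala): 3 synonymous substitutions.
Codon 2 (GUU, Val): 3 synonymous substitutions.
Codon 3 (UCG, Ser): 3 synonymous substitutions.
Codon 4 (CGC, Arg): 3 synonymous substitutions.
Total: 3 + 3 + 3 + 3 = 12.

12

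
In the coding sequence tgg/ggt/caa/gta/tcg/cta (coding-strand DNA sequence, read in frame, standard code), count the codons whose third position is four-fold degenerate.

Codon 1 TGG (Trp): third position 1-fold.
Codon 2 GGT (Gly): third position 4-fold.
Codon 3 CAA (Gln): third position 2-fold.
Codon 4 GTA (Val): third position 4-fold.
Codon 5 TCG (Ser): third position 4-fold.
Codon 6 CTA (Leu): third position 4-fold.
Four-fold degenerate third positions: 4.

4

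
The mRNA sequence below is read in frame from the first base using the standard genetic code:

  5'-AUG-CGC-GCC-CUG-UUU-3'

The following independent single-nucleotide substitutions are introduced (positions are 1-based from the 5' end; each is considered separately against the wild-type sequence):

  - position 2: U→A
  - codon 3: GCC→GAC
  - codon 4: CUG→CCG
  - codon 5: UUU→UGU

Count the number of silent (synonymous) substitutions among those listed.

Codon 1: AUG (Met) → AAG (Lys) — missense.
Codon 3: GCC (Ala) → GAC (Asp) — missense.
Codon 4: CUG (Leu) → CCG (Pro) — missense.
Codon 5: UUU (Phe) → UGU (Cys) — missense.
Synonymous: 0 of 4.

0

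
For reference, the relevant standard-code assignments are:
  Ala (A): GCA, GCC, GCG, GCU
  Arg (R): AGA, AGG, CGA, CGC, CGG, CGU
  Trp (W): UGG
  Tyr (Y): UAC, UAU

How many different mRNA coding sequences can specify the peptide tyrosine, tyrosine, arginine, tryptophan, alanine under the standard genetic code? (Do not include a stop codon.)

Tyr: 2 codons.
Tyr: 2 codons.
Arg: 6 codons.
Trp: 1 codon.
Ala: 4 codons.
2 × 2 × 6 × 1 × 4 = 96.

96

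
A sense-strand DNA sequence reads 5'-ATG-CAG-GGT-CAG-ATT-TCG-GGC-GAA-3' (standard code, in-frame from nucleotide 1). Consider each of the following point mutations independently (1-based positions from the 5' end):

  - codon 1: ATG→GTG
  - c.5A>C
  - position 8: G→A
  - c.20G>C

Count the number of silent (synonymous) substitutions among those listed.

Codon 1: ATG (Met) → GTG (Val) — missense.
Codon 2: CAG (Gln) → CCG (Pro) — missense.
Codon 3: GGT (Gly) → GAT (Asp) — missense.
Codon 7: GGC (Gly) → GCC (Ala) — missense.
Synonymous: 0 of 4.

0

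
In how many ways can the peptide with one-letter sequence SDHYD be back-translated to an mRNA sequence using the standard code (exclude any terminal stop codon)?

Ser: 6 codons.
Asp: 2 codons.
His: 2 codons.
Tyr: 2 codons.
Asp: 2 codons.
6 × 2 × 2 × 2 × 2 = 96.

96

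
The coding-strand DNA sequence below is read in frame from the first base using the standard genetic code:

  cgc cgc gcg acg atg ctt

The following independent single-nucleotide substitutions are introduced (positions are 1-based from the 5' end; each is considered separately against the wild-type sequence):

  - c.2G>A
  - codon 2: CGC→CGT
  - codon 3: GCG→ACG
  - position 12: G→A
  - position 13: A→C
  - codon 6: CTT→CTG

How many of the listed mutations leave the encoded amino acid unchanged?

Codon 1: CGC (Arg) → CAC (His) — missense.
Codon 2: CGC (Arg) → CGT (Arg) — synonymous.
Codon 3: GCG (Ala) → ACG (Thr) — missense.
Codon 4: ACG (Thr) → ACA (Thr) — synonymous.
Codon 5: ATG (Met) → CTG (Leu) — missense.
Codon 6: CTT (Leu) → CTG (Leu) — synonymous.
Synonymous: 3 of 6.

3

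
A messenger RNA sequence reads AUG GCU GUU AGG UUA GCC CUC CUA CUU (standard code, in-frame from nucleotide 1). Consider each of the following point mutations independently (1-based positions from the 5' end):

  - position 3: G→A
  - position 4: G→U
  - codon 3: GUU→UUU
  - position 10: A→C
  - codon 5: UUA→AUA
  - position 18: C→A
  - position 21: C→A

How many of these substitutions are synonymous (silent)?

3

Codon 1: AUG (Met) → AUA (Ile) — missense.
Codon 2: GCU (Ala) → UCU (Ser) — missense.
Codon 3: GUU (Val) → UUU (Phe) — missense.
Codon 4: AGG (Arg) → CGG (Arg) — synonymous.
Codon 5: UUA (Leu) → AUA (Ile) — missense.
Codon 6: GCC (Ala) → GCA (Ala) — synonymous.
Codon 7: CUC (Leu) → CUA (Leu) — synonymous.
Synonymous: 3 of 7.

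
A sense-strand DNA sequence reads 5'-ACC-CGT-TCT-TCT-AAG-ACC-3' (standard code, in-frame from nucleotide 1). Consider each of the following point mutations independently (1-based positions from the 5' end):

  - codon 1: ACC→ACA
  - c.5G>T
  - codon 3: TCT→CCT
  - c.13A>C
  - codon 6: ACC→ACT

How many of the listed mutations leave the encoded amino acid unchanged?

Codon 1: ACC (Thr) → ACA (Thr) — synonymous.
Codon 2: CGT (Arg) → CTT (Leu) — missense.
Codon 3: TCT (Ser) → CCT (Pro) — missense.
Codon 5: AAG (Lys) → CAG (Gln) — missense.
Codon 6: ACC (Thr) → ACT (Thr) — synonymous.
Synonymous: 2 of 5.

2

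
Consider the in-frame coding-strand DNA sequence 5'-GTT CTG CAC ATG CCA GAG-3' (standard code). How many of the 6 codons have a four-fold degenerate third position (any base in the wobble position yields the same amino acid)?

3

Codon 1 GTT (Val): third position 4-fold.
Codon 2 CTG (Leu): third position 4-fold.
Codon 3 CAC (His): third position 2-fold.
Codon 4 ATG (Met): third position 1-fold.
Codon 5 CCA (Pro): third position 4-fold.
Codon 6 GAG (Glu): third position 2-fold.
Four-fold degenerate third positions: 3.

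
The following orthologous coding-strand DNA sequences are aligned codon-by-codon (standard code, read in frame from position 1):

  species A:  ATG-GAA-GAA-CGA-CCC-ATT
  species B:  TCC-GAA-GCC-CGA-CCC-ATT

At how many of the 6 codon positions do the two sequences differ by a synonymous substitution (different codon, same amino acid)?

Codon 1: ATG Met / TCC Ser — nonsynonymous.
Codon 2: GAA Glu / GAA Glu — identical.
Codon 3: GAA Glu / GCC Ala — nonsynonymous.
Codon 4: CGA Arg / CGA Arg — identical.
Codon 5: CCC Pro / CCC Pro — identical.
Codon 6: ATT Ile / ATT Ile — identical.
Synonymous differences: 0.

0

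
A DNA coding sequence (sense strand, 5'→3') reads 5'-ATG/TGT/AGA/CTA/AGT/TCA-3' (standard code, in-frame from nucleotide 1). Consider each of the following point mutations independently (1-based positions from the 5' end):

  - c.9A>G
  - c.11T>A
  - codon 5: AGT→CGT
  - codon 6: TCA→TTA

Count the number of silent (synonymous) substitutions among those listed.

Codon 3: AGA (Arg) → AGG (Arg) — synonymous.
Codon 4: CTA (Leu) → CAA (Gln) — missense.
Codon 5: AGT (Ser) → CGT (Arg) — missense.
Codon 6: TCA (Ser) → TTA (Leu) — missense.
Synonymous: 1 of 4.

1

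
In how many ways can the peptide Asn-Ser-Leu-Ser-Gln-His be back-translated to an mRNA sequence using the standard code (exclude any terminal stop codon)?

Asn: 2 codons.
Ser: 6 codons.
Leu: 6 codons.
Ser: 6 codons.
Gln: 2 codons.
His: 2 codons.
2 × 6 × 6 × 6 × 2 × 2 = 1728.

1728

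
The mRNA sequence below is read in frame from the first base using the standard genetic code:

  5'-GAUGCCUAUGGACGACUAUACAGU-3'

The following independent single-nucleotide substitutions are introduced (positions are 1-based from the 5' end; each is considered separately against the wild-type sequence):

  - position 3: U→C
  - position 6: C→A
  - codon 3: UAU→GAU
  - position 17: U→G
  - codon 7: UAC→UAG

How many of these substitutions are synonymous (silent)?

Codon 1: GAU (Asp) → GAC (Asp) — synonymous.
Codon 2: GCC (Ala) → GCA (Ala) — synonymous.
Codon 3: UAU (Tyr) → GAU (Asp) — missense.
Codon 6: CUA (Leu) → CGA (Arg) — missense.
Codon 7: UAC (Tyr) → UAG (Stop) — nonsense.
Synonymous: 2 of 5.

2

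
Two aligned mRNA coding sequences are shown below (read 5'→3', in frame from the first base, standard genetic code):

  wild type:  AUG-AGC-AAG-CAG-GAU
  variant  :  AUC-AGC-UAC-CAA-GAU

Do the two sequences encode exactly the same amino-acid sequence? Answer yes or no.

no

Codon 1: AUG Met / AUC Ile — nonsynonymous.
Codon 2: AGC Ser / AGC Ser — identical.
Codon 3: AAG Lys / UAC Tyr — nonsynonymous.
Codon 4: CAG Gln / CAA Gln — synonymous.
Codon 5: GAU Asp / GAU Asp — identical.
Nonsynonymous differences: 2 → different protein.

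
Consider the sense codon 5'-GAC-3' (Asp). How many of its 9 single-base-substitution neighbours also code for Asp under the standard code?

1

Position 1: none → 0 synonymous.
Position 2: none → 0 synonymous.
Position 3: GAT → 1 synonymous.
Total: 0 + 0 + 1 = 1.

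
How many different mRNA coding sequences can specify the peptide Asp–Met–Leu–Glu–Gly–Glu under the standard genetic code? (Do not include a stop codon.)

Asp: 2 codons.
Met: 1 codon.
Leu: 6 codons.
Glu: 2 codons.
Gly: 4 codons.
Glu: 2 codons.
2 × 1 × 6 × 2 × 4 × 2 = 192.

192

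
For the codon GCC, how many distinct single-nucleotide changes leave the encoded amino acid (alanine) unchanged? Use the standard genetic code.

Position 1: none → 0 synonymous.
Position 2: none → 0 synonymous.
Position 3: GCU, GCA, GCG → 3 synonymous.
Total: 0 + 0 + 3 = 3.

3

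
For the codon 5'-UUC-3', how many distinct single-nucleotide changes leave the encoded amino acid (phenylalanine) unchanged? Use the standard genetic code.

Position 1: none → 0 synonymous.
Position 2: none → 0 synonymous.
Position 3: UUU → 1 synonymous.
Total: 0 + 0 + 1 = 1.

1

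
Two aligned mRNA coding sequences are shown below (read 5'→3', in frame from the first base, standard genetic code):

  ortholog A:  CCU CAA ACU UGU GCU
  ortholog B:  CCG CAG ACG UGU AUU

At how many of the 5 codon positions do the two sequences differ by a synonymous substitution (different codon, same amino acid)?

3

Codon 1: CCU Pro / CCG Pro — synonymous.
Codon 2: CAA Gln / CAG Gln — synonymous.
Codon 3: ACU Thr / ACG Thr — synonymous.
Codon 4: UGU Cys / UGU Cys — identical.
Codon 5: GCU Ala / AUU Ile — nonsynonymous.
Synonymous differences: 3.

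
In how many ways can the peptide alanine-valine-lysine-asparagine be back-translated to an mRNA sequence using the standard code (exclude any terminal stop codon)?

Ala: 4 codons.
Val: 4 codons.
Lys: 2 codons.
Asn: 2 codons.
4 × 4 × 2 × 2 = 64.

64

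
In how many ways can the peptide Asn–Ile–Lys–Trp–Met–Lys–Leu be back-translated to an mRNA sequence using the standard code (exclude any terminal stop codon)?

144

Asn: 2 codons.
Ile: 3 codons.
Lys: 2 codons.
Trp: 1 codon.
Met: 1 codon.
Lys: 2 codons.
Leu: 6 codons.
2 × 3 × 2 × 1 × 1 × 2 × 6 = 144.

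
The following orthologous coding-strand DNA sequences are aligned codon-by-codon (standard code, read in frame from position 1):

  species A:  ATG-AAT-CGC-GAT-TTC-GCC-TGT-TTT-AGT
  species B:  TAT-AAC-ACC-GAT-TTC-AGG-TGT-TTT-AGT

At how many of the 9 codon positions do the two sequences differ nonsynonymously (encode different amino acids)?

Codon 1: ATG Met / TAT Tyr — nonsynonymous.
Codon 2: AAT Asn / AAC Asn — synonymous.
Codon 3: CGC Arg / ACC Thr — nonsynonymous.
Codon 4: GAT Asp / GAT Asp — identical.
Codon 5: TTC Phe / TTC Phe — identical.
Codon 6: GCC Ala / AGG Arg — nonsynonymous.
Codon 7: TGT Cys / TGT Cys — identical.
Codon 8: TTT Phe / TTT Phe — identical.
Codon 9: AGT Ser / AGT Ser — identical.
Nonsynonymous differences: 3.

3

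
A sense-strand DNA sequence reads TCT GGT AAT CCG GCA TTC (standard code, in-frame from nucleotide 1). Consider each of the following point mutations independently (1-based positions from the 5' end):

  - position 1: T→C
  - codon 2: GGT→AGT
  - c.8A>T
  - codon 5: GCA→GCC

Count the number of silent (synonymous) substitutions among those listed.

Codon 1: TCT (Ser) → CCT (Pro) — missense.
Codon 2: GGT (Gly) → AGT (Ser) — missense.
Codon 3: AAT (Asn) → ATT (Ile) — missense.
Codon 5: GCA (Ala) → GCC (Ala) — synonymous.
Synonymous: 1 of 4.

1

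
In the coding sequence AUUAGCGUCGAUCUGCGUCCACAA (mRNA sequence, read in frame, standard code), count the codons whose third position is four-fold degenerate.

4

Codon 1 AUU (Ile): third position 3-fold.
Codon 2 AGC (Ser): third position 2-fold.
Codon 3 GUC (Val): third position 4-fold.
Codon 4 GAU (Asp): third position 2-fold.
Codon 5 CUG (Leu): third position 4-fold.
Codon 6 CGU (Arg): third position 4-fold.
Codon 7 CCA (Pro): third position 4-fold.
Codon 8 CAA (Gln): third position 2-fold.
Four-fold degenerate third positions: 4.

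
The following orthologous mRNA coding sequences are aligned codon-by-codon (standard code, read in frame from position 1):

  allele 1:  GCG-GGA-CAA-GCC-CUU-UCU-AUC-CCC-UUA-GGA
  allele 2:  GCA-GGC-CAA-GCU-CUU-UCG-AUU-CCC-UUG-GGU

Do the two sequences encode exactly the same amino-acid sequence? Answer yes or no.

yes

Codon 1: GCG Ala / GCA Ala — synonymous.
Codon 2: GGA Gly / GGC Gly — synonymous.
Codon 3: CAA Gln / CAA Gln — identical.
Codon 4: GCC Ala / GCU Ala — synonymous.
Codon 5: CUU Leu / CUU Leu — identical.
Codon 6: UCU Ser / UCG Ser — synonymous.
Codon 7: AUC Ile / AUU Ile — synonymous.
Codon 8: CCC Pro / CCC Pro — identical.
Codon 9: UUA Leu / UUG Leu — synonymous.
Codon 10: GGA Gly / GGU Gly — synonymous.
Nonsynonymous differences: 0 → same protein.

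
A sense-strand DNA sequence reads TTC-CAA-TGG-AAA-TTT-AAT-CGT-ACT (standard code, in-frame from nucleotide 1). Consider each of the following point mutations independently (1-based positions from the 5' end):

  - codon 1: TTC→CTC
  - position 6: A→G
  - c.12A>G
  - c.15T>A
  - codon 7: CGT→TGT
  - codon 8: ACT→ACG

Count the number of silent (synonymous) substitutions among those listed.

Codon 1: TTC (Phe) → CTC (Leu) — missense.
Codon 2: CAA (Gln) → CAG (Gln) — synonymous.
Codon 4: AAA (Lys) → AAG (Lys) — synonymous.
Codon 5: TTT (Phe) → TTA (Leu) — missense.
Codon 7: CGT (Arg) → TGT (Cys) — missense.
Codon 8: ACT (Thr) → ACG (Thr) — synonymous.
Synonymous: 3 of 6.

3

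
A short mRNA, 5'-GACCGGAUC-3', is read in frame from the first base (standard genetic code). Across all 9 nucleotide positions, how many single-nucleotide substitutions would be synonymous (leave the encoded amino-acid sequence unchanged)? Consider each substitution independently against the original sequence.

7

Codon 1 (GAC, Asp): 1 synonymous substitution.
Codon 2 (CGG, Arg): 4 synonymous substitutions.
Codon 3 (AUC, Ile): 2 synonymous substitutions.
Total: 1 + 4 + 2 = 7.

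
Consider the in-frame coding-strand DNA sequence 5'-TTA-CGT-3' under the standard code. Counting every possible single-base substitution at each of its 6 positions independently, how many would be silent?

Codon 1 (TTA, Leu): 2 synonymous substitutions.
Codon 2 (CGT, Arg): 3 synonymous substitutions.
Total: 2 + 3 = 5.

5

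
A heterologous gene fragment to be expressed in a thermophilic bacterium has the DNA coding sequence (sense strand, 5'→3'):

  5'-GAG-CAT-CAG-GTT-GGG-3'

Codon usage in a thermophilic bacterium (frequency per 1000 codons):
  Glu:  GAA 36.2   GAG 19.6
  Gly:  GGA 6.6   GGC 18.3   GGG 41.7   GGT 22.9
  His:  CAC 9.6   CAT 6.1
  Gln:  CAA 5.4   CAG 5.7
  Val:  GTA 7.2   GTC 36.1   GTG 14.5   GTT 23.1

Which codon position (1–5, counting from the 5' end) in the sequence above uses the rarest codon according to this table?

Codon 1 GAG (Glu): 19.6 per 1000.
Codon 2 CAT (His): 6.1 per 1000.
Codon 3 CAG (Gln): 5.7 per 1000.
Codon 4 GTT (Val): 23.1 per 1000.
Codon 5 GGG (Gly): 41.7 per 1000.
Lowest frequency is 5.7 at codon 3.

3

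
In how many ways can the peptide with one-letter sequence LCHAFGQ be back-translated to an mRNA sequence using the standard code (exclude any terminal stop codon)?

1536

Leu: 6 codons.
Cys: 2 codons.
His: 2 codons.
Ala: 4 codons.
Phe: 2 codons.
Gly: 4 codons.
Gln: 2 codons.
6 × 2 × 2 × 4 × 2 × 4 × 2 = 1536.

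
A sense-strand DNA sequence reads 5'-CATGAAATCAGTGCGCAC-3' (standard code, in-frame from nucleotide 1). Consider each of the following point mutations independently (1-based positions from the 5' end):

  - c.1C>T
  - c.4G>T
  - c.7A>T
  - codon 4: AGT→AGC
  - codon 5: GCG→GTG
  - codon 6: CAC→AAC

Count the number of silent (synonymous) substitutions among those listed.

1

Codon 1: CAT (His) → TAT (Tyr) — missense.
Codon 2: GAA (Glu) → TAA (Stop) — nonsense.
Codon 3: ATC (Ile) → TTC (Phe) — missense.
Codon 4: AGT (Ser) → AGC (Ser) — synonymous.
Codon 5: GCG (Ala) → GTG (Val) — missense.
Codon 6: CAC (His) → AAC (Asn) — missense.
Synonymous: 1 of 6.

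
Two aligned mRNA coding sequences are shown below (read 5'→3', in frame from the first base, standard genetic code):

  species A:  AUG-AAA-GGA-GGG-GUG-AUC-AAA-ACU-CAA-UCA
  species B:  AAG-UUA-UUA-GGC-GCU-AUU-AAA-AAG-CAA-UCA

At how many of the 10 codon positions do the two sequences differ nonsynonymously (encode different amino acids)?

Codon 1: AUG Met / AAG Lys — nonsynonymous.
Codon 2: AAA Lys / UUA Leu — nonsynonymous.
Codon 3: GGA Gly / UUA Leu — nonsynonymous.
Codon 4: GGG Gly / GGC Gly — synonymous.
Codon 5: GUG Val / GCU Ala — nonsynonymous.
Codon 6: AUC Ile / AUU Ile — synonymous.
Codon 7: AAA Lys / AAA Lys — identical.
Codon 8: ACU Thr / AAG Lys — nonsynonymous.
Codon 9: CAA Gln / CAA Gln — identical.
Codon 10: UCA Ser / UCA Ser — identical.
Nonsynonymous differences: 5.

5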